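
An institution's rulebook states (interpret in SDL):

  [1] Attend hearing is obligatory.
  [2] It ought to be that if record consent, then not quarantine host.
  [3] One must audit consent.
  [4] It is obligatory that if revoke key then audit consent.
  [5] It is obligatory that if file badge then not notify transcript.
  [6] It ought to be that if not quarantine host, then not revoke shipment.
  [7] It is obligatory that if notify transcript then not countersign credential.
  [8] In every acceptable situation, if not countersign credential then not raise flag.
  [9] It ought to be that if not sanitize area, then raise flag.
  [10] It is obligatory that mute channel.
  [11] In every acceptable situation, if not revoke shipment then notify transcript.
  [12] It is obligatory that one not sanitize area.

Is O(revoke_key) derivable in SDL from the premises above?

No

Premise 4 is O(revoke_key → audit_consent); even if O(audit_consent) held, inferring O(revoke_key) would be affirming the consequent — invalid.
No other premise forces O(revoke_key). An ideal world satisfying every premise can still have revoke_key false, so O(revoke_key) is not derivable.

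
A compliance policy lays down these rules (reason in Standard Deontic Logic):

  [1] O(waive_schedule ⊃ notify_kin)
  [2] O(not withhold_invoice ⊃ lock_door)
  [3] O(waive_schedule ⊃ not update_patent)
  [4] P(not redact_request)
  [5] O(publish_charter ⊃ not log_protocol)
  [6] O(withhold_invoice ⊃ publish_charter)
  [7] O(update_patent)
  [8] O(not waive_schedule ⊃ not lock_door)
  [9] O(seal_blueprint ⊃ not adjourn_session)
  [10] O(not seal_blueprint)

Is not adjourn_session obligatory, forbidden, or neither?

Premise 9 is O(seal_blueprint ⊃ not adjourn_session), but O(seal_blueprint) is not derivable from the premises, so it does not yield O(not adjourn_session).
No premise or chain of K-axiom applications forces O(not adjourn_session), and none forces O(adjourn_session). So not adjourn_session is neither obligatory nor forbidden under these norms.

Neither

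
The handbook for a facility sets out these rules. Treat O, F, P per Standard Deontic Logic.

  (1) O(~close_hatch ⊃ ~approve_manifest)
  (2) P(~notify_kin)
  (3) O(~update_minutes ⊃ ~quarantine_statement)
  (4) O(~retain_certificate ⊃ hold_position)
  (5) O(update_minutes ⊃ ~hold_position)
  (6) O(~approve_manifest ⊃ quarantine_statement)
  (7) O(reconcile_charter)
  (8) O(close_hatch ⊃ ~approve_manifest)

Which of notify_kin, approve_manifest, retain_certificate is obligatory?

Premises 8 and 1 are O(close_hatch ⊃ ~approve_manifest) and O(~close_hatch ⊃ ~approve_manifest); every ideal world satisfies close_hatch or ~close_hatch, so in either case ~approve_manifest holds — hence O(~approve_manifest).
Applying K to premise 6 (O(~approve_manifest ⊃ quarantine_statement)) and O(~approve_manifest) yields O(quarantine_statement).
The contrapositive of premise 3 (O(~update_minutes ⊃ ~quarantine_statement)) is O(quarantine_statement ⊃ update_minutes), and O(quarantine_statement) is already established, so O(update_minutes).
Premise 5 is O(update_minutes ⊃ ~hold_position); since O(update_minutes), deontic closure gives O(~hold_position).
The contrapositive of premise 4 (O(~retain_certificate ⊃ hold_position)) is O(~hold_position ⊃ retain_certificate), and O(~hold_position) is already established, so O(retain_certificate).
So O(retain_certificate) holds — retain_certificate is obligatory. None of the other listed options is made obligatory by any chain of premises.

retain_certificate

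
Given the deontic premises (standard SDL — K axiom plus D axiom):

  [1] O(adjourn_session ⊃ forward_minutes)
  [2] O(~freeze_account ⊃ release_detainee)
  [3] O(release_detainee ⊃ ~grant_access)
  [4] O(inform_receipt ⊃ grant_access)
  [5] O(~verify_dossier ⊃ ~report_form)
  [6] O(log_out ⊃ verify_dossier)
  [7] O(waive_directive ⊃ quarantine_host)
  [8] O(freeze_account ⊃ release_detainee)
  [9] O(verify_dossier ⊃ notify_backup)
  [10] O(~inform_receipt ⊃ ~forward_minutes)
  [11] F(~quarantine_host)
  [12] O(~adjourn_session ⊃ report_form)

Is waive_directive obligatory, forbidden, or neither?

Premise 7 is O(waive_directive ⊃ quarantine_host); even if O(quarantine_host) held, inferring O(waive_directive) would be affirming the consequent — invalid.
No premise or chain of K-axiom applications forces O(waive_directive), and none forces O(~waive_directive). So waive_directive is neither obligatory nor forbidden under these norms.

Neither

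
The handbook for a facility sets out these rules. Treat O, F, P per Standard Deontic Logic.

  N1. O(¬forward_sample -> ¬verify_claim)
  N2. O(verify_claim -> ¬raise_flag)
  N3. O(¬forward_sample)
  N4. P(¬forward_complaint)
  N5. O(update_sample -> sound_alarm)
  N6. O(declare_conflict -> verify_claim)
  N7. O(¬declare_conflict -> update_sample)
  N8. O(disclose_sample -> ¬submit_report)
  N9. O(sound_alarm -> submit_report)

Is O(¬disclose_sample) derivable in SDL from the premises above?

Yes

From premise 3 we have O(¬forward_sample).
Premise 1 is O(¬forward_sample -> ¬verify_claim); since O(¬forward_sample), deontic closure gives O(¬verify_claim).
Premise 6, O(declare_conflict -> verify_claim), contraposes to O(¬verify_claim -> ¬declare_conflict); with O(¬verify_claim) we get O(¬declare_conflict).
Premise 7 is O(¬declare_conflict -> update_sample); since O(¬declare_conflict), deontic closure gives O(update_sample).
Applying K to premise 5 (O(update_sample -> sound_alarm)) and O(update_sample) yields O(sound_alarm).
From O(sound_alarm) and premise 9, O(sound_alarm -> submit_report), we obtain O(submit_report).
Premise 8, O(disclose_sample -> ¬submit_report), contraposes to O(submit_report -> ¬disclose_sample); with O(submit_report) we get O(¬disclose_sample).
Premises 2, 4 do not contribute to this derivation.
So O(¬disclose_sample) follows.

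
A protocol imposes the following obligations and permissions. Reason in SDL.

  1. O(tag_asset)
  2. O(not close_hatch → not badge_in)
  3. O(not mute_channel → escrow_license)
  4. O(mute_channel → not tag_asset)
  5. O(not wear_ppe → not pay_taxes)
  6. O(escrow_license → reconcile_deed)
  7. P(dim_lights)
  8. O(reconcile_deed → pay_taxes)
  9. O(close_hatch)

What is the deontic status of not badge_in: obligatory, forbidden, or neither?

Neither

Premise 2 is O(not close_hatch → not badge_in), but O(not close_hatch) is not derivable from the premises, so it does not yield O(not badge_in).
No premise or chain of K-axiom applications forces O(not badge_in), and none forces O(badge_in). So not badge_in is neither obligatory nor forbidden under these norms.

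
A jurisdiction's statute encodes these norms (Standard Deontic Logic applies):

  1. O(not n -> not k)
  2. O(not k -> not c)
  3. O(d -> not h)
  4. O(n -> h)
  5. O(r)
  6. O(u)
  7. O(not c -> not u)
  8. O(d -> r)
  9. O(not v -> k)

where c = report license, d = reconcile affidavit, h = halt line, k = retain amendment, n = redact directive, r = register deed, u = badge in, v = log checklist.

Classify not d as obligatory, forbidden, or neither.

Obligatory

From premise 6 we have O(u).
Premise 7, O(not c -> not u), contraposes to O(u -> c); with O(u) we get O(c).
The contrapositive of premise 2 (O(not k -> not c)) is O(c -> k), and O(c) is already established, so O(k).
The contrapositive of premise 1 (O(not n -> not k)) is O(k -> n), and O(k) is already established, so O(n).
Premise 4 is O(n -> h); since O(n), deontic closure gives O(h).
Premise 3 is O(d -> not h); contrapositively O(h -> not d). Since O(h) holds, K gives O(not d).
Premises 5, 8, 9 do not contribute to this derivation.
Hence not d is obligatory.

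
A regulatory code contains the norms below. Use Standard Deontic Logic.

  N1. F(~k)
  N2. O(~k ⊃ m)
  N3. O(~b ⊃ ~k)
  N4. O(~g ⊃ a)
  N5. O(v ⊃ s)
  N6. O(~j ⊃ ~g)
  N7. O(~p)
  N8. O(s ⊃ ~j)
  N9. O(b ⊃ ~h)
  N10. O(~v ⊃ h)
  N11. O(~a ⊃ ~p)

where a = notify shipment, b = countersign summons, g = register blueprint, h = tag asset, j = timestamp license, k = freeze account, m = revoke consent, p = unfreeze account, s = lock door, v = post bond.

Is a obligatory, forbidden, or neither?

Premise 1, F(~k), is equivalent to O(k).
Premise 3 is O(~b ⊃ ~k); contrapositively O(k ⊃ b). Since O(k) holds, K gives O(b).
From O(b) and premise 9, O(b ⊃ ~h), we obtain O(~h).
The contrapositive of premise 10 (O(~v ⊃ h)) is O(~h ⊃ v), and O(~h) is already established, so O(v).
With premise 5, O(v ⊃ s), the K-axiom yields O(s).
Premise 8 is O(s ⊃ ~j); since O(s), deontic closure gives O(~j).
Applying K to premise 6 (O(~j ⊃ ~g)) and O(~j) yields O(~g).
Premise 4 is O(~g ⊃ a); since O(~g), deontic closure gives O(a).
Premises 2, 7, 11 do not contribute to this derivation.
Hence a is obligatory.

Obligatory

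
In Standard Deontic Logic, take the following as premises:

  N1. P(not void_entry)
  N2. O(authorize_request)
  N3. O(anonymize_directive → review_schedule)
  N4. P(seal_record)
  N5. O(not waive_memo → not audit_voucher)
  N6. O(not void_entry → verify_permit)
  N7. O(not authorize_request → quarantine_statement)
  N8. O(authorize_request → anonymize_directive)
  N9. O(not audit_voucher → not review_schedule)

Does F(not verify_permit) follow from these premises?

Premise 6 is O(not void_entry → verify_permit), but O(not void_entry) is not derivable from the premises (the permission P(not void_entry) asserts only not O(void_entry), not O(not void_entry)), so it does not yield O(verify_permit).
No other premise forces O(verify_permit). An ideal world satisfying every premise can still have not verify_permit true, so F(not verify_permit) is not derivable.

No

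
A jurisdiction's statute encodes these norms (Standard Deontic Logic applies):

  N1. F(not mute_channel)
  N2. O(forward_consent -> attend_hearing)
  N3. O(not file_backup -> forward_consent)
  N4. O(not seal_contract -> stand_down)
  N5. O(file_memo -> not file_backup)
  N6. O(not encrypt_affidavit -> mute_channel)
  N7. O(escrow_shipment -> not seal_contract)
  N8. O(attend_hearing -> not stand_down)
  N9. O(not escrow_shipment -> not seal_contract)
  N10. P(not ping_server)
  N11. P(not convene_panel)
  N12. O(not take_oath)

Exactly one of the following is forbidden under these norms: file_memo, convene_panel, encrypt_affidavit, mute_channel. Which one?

Premises 7 and 9 cover both cases: O(escrow_shipment -> not seal_contract) and O(not escrow_shipment -> not seal_contract). Since escrow_shipment ∨ not escrow_shipment is a tautology, O(not seal_contract) follows.
With premise 4, O(not seal_contract -> stand_down), the K-axiom yields O(stand_down).
The contrapositive of premise 8 (O(attend_hearing -> not stand_down)) is O(stand_down -> not attend_hearing), and O(stand_down) is already established, so O(not attend_hearing).
Premise 2 is O(forward_consent -> attend_hearing); contrapositively O(not attend_hearing -> not forward_consent). Since O(not attend_hearing) holds, K gives O(not forward_consent).
Premise 3, O(not file_backup -> forward_consent), contraposes to O(not forward_consent -> file_backup); with O(not forward_consent) we get O(file_backup).
Premise 5 is O(file_memo -> not file_backup); contrapositively O(file_backup -> not file_memo). Since O(file_backup) holds, K gives O(not file_memo).
So O(not file_memo) holds, i.e. file_memo is forbidden. None of the other listed options is forbidden under the premises.

file_memo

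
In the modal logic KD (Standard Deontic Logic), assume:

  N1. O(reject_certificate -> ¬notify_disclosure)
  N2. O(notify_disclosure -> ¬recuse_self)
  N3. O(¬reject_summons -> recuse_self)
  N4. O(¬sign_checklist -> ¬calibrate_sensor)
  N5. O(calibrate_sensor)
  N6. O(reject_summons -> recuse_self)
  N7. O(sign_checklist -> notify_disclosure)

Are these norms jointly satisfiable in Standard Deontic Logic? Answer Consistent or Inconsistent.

Inconsistent

Premises 3 and 6 cover both cases: O(¬reject_summons -> recuse_self) and O(reject_summons -> recuse_self). Since ¬reject_summons ∨ reject_summons is a tautology, O(recuse_self) follows.
Premise 2, O(notify_disclosure -> ¬recuse_self), contraposes to O(recuse_self -> ¬notify_disclosure); with O(recuse_self) we get O(¬notify_disclosure).
Premise 7 is O(sign_checklist -> notify_disclosure); contrapositively O(¬notify_disclosure -> ¬sign_checklist). Since O(¬notify_disclosure) holds, K gives O(¬sign_checklist).
Premise 4 is O(¬sign_checklist -> ¬calibrate_sensor); since O(¬sign_checklist), deontic closure gives O(¬calibrate_sensor).
Yet premise 5 states O(calibrate_sensor).
We now have both O(¬calibrate_sensor) and O(calibrate_sensor) — calibrate_sensor is simultaneously obligatory and forbidden, violating the D-axiom.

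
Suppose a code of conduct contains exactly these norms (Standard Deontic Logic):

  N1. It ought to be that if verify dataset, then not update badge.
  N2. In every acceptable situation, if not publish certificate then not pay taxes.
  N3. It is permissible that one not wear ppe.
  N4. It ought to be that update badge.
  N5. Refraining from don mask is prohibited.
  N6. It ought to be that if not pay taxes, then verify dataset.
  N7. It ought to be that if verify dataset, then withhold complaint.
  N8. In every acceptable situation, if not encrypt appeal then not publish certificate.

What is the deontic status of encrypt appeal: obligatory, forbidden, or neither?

Obligatory

From premise 4 we have O(update_badge).
The contrapositive of premise 1 (O(verify_dataset → ¬update_badge)) is O(update_badge → ¬verify_dataset), and O(update_badge) is already established, so O(¬verify_dataset).
Premise 6 is O(¬pay_taxes → verify_dataset); contrapositively O(¬verify_dataset → pay_taxes). Since O(¬verify_dataset) holds, K gives O(pay_taxes).
Premise 2 is O(¬publish_certificate → ¬pay_taxes); contrapositively O(pay_taxes → publish_certificate). Since O(pay_taxes) holds, K gives O(publish_certificate).
Premise 8, O(¬encrypt_appeal → ¬publish_certificate), contraposes to O(publish_certificate → encrypt_appeal); with O(publish_certificate) we get O(encrypt_appeal).
Premises 3, 5, 7 do not contribute to this derivation.
Hence encrypt_appeal is obligatory.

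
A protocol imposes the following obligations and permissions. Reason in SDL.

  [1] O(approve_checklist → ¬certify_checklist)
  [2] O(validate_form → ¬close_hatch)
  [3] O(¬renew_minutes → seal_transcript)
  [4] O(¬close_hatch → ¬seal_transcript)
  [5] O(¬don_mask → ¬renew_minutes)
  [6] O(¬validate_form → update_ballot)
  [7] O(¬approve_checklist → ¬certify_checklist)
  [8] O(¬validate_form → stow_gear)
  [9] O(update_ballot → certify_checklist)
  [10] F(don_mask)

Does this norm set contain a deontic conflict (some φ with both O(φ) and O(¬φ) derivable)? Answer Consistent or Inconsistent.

Inconsistent

Premises 7 and 1 are O(¬approve_checklist → ¬certify_checklist) and O(approve_checklist → ¬certify_checklist); every ideal world satisfies ¬approve_checklist or approve_checklist, so in either case ¬certify_checklist holds — hence O(¬certify_checklist).
Premise 9, O(update_ballot → certify_checklist), contraposes to O(¬certify_checklist → ¬update_ballot); with O(¬certify_checklist) we get O(¬update_ballot).
The contrapositive of premise 6 (O(¬validate_form → update_ballot)) is O(¬update_ballot → validate_form), and O(¬update_ballot) is already established, so O(validate_form).
Premise 2 is O(validate_form → ¬close_hatch); since O(validate_form), deontic closure gives O(¬close_hatch).
Applying K to premise 4 (O(¬close_hatch → ¬seal_transcript)) and O(¬close_hatch) yields O(¬seal_transcript).
The contrapositive of premise 3 (O(¬renew_minutes → seal_transcript)) is O(¬seal_transcript → renew_minutes), and O(¬seal_transcript) is already established, so O(renew_minutes).
Premise 5, O(¬don_mask → ¬renew_minutes), contraposes to O(renew_minutes → don_mask); with O(renew_minutes) we get O(don_mask).
But premise 10, F(don_mask), means O(¬don_mask).
We now have both O(don_mask) and O(¬don_mask) — don_mask is simultaneously obligatory and forbidden, violating the D-axiom.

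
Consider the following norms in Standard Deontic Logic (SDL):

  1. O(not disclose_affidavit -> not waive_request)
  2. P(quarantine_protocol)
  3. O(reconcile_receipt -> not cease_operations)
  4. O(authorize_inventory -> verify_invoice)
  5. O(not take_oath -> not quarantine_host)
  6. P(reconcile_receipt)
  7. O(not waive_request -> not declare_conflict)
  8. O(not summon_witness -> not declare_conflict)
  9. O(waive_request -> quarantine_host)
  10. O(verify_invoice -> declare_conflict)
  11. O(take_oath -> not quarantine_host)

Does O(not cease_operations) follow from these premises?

No

Premise 3 is O(reconcile_receipt -> not cease_operations), but O(reconcile_receipt) is not derivable from the premises (the permission P(reconcile_receipt) asserts only not O(not reconcile_receipt), not O(reconcile_receipt)), so it does not yield O(not cease_operations).
No other premise forces O(not cease_operations). An ideal world satisfying every premise can still have not cease_operations false, so O(not cease_operations) is not derivable.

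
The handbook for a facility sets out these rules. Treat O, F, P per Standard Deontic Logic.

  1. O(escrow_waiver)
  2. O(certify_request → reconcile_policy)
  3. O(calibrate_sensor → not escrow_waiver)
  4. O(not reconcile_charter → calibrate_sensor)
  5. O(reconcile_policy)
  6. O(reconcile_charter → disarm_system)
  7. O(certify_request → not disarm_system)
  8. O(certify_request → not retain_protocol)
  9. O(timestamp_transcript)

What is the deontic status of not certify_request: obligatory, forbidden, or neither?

Obligatory

Premise 1 states O(escrow_waiver) outright.
The contrapositive of premise 3 (O(calibrate_sensor → not escrow_waiver)) is O(escrow_waiver → not calibrate_sensor), and O(escrow_waiver) is already established, so O(not calibrate_sensor).
Premise 4, O(not reconcile_charter → calibrate_sensor), contraposes to O(not calibrate_sensor → reconcile_charter); with O(not calibrate_sensor) we get O(reconcile_charter).
Applying K to premise 6 (O(reconcile_charter → disarm_system)) and O(reconcile_charter) yields O(disarm_system).
Premise 7, O(certify_request → not disarm_system), contraposes to O(disarm_system → not certify_request); with O(disarm_system) we get O(not certify_request).
Premises 2, 5, 8, 9 do not contribute to this derivation.
Hence not certify_request is obligatory.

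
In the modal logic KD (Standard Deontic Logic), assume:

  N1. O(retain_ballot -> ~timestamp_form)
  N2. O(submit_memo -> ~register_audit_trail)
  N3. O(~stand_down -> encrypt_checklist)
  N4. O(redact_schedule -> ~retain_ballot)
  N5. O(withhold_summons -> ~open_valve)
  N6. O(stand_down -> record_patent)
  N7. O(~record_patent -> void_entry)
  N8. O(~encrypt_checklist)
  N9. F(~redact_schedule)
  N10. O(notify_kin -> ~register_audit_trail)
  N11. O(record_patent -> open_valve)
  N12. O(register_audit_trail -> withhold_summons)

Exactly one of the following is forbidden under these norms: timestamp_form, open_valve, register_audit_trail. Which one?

register_audit_trail

Premise 8 gives O(~encrypt_checklist).
Premise 3, O(~stand_down -> encrypt_checklist), contraposes to O(~encrypt_checklist -> stand_down); with O(~encrypt_checklist) we get O(stand_down).
With premise 6, O(stand_down -> record_patent), the K-axiom yields O(record_patent).
Applying K to premise 11 (O(record_patent -> open_valve)) and O(record_patent) yields O(open_valve).
Premise 5, O(withhold_summons -> ~open_valve), contraposes to O(open_valve -> ~withhold_summons); with O(open_valve) we get O(~withhold_summons).
Premise 12, O(register_audit_trail -> withhold_summons), contraposes to O(~withhold_summons -> ~register_audit_trail); with O(~withhold_summons) we get O(~register_audit_trail).
So O(~register_audit_trail) holds, i.e. register_audit_trail is forbidden. None of the other listed options is forbidden under the premises.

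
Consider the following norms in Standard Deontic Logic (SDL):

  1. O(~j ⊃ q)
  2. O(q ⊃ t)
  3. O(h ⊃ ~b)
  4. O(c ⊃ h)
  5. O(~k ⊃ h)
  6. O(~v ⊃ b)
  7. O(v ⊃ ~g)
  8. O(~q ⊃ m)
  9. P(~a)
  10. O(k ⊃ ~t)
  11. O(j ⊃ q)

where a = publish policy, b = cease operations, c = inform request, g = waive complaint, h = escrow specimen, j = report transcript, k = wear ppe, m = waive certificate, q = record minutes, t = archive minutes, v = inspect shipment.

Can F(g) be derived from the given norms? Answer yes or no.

Premises 11 and 1 cover both cases: O(j ⊃ q) and O(~j ⊃ q). Since j ∨ ~j is a tautology, O(q) follows.
Premise 2 is O(q ⊃ t); since O(q), deontic closure gives O(t).
Premise 10 is O(k ⊃ ~t); contrapositively O(t ⊃ ~k). Since O(t) holds, K gives O(~k).
From O(~k) and premise 5, O(~k ⊃ h), we obtain O(h).
Premise 3 is O(h ⊃ ~b); since O(h), deontic closure gives O(~b).
Premise 6 is O(~v ⊃ b); contrapositively O(~b ⊃ v). Since O(~b) holds, K gives O(v).
With premise 7, O(v ⊃ ~g), the K-axiom yields O(~g).
Premises 4, 8, 9 do not contribute to this derivation.
So O(~g) holds, i.e. F(g). The claim follows.

Yes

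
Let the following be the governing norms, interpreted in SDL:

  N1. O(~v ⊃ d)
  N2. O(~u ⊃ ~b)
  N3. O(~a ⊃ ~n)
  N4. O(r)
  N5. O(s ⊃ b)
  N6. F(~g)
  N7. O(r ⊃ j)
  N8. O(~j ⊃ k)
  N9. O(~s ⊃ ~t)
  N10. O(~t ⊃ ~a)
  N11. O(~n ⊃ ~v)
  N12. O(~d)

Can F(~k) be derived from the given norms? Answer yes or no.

Premise 8 is O(~j ⊃ k), but O(~j) is not derivable from the premises, so it does not yield O(k).
No other premise forces O(k). An ideal world satisfying every premise can still have ~k true, so F(~k) is not derivable.

No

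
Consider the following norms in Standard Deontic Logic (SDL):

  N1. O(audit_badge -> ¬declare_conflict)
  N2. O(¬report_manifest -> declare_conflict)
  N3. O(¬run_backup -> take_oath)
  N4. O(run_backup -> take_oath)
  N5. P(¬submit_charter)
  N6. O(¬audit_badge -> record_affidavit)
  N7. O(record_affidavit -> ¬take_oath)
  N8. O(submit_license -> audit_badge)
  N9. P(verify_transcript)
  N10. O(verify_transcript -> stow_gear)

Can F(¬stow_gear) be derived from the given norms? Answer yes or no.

No

Premise 10 is O(verify_transcript -> stow_gear), but O(verify_transcript) is not derivable from the premises (the permission P(verify_transcript) asserts only ¬O(¬verify_transcript), not O(verify_transcript)), so it does not yield O(stow_gear).
No other premise forces O(stow_gear). An ideal world satisfying every premise can still have ¬stow_gear true, so F(¬stow_gear) is not derivable.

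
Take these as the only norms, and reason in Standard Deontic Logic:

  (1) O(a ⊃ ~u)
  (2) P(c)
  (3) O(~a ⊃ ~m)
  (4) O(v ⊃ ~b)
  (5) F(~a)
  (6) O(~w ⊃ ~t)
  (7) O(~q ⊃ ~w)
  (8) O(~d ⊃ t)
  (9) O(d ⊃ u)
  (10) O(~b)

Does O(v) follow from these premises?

Premise 4 is O(v ⊃ ~b); even if O(~b) held, inferring O(v) would be affirming the consequent — invalid.
No other premise forces O(v). An ideal world satisfying every premise can still have v false, so O(v) is not derivable.

No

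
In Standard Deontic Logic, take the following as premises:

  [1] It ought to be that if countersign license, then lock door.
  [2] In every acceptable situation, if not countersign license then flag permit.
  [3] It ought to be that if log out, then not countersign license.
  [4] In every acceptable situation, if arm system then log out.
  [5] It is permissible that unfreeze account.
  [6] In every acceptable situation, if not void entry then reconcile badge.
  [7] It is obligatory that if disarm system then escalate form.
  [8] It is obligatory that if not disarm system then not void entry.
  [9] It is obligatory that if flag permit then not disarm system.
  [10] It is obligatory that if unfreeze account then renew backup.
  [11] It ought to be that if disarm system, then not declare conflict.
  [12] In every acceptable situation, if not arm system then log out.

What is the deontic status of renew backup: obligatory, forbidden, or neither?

Neither

Premise 10 is O(unfreeze_account → renew_backup), but O(unfreeze_account) is not derivable from the premises (the permission P(unfreeze_account) asserts only ¬O(¬unfreeze_account), not O(unfreeze_account)), so it does not yield O(renew_backup).
No premise or chain of K-axiom applications forces O(renew_backup), and none forces O(¬renew_backup). So renew_backup is neither obligatory nor forbidden under these norms.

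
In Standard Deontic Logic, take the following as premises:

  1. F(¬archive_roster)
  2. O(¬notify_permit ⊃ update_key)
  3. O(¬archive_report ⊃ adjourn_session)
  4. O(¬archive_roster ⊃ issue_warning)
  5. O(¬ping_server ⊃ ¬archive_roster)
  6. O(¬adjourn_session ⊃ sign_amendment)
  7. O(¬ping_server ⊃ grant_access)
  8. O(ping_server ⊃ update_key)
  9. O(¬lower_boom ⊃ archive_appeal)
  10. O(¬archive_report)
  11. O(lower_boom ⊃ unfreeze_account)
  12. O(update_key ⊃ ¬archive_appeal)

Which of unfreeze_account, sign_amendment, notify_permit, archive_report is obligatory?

F(¬archive_roster) at premise 1 means O(archive_roster).
The contrapositive of premise 5 (O(¬ping_server ⊃ ¬archive_roster)) is O(archive_roster ⊃ ping_server), and O(archive_roster) is already established, so O(ping_server).
With premise 8, O(ping_server ⊃ update_key), the K-axiom yields O(update_key).
With premise 12, O(update_key ⊃ ¬archive_appeal), the K-axiom yields O(¬archive_appeal).
Premise 9 is O(¬lower_boom ⊃ archive_appeal); contrapositively O(¬archive_appeal ⊃ lower_boom). Since O(¬archive_appeal) holds, K gives O(lower_boom).
With premise 11, O(lower_boom ⊃ unfreeze_account), the K-axiom yields O(unfreeze_account).
So O(unfreeze_account) holds — unfreeze_account is obligatory. None of the other listed options is made obligatory by any chain of premises.

unfreeze_account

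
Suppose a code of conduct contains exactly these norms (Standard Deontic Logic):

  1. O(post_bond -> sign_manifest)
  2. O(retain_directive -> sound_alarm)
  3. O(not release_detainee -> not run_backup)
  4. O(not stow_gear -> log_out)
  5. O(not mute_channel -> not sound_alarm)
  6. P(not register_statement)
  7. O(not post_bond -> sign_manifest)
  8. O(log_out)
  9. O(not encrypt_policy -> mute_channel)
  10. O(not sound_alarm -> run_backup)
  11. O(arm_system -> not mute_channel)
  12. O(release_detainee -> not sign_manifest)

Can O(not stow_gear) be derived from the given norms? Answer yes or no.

Premise 4 is O(not stow_gear -> log_out); even if O(log_out) held, inferring O(not stow_gear) would be affirming the consequent — invalid.
No other premise forces O(not stow_gear). An ideal world satisfying every premise can still have not stow_gear false, so O(not stow_gear) is not derivable.

No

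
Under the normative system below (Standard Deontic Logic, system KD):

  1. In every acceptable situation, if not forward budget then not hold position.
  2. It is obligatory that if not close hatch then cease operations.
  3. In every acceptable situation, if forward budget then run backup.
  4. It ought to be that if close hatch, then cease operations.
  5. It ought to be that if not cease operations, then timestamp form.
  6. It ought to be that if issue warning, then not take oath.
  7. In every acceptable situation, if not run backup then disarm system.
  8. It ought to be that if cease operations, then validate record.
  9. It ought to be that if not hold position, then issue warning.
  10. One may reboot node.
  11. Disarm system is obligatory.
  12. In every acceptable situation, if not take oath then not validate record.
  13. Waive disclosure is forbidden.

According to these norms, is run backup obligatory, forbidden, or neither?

Obligatory

By case analysis on ¬close_hatch: premise 2 gives O(¬close_hatch → cease_operations) and premise 4 gives O(close_hatch → cease_operations), so O(cease_operations) either way.
From O(cease_operations) and premise 8, O(cease_operations → validate_record), we obtain O(validate_record).
Premise 12 is O(¬take_oath → ¬validate_record); contrapositively O(validate_record → take_oath). Since O(validate_record) holds, K gives O(take_oath).
Premise 6, O(issue_warning → ¬take_oath), contraposes to O(take_oath → ¬issue_warning); with O(take_oath) we get O(¬issue_warning).
Premise 9 is O(¬hold_position → issue_warning); contrapositively O(¬issue_warning → hold_position). Since O(¬issue_warning) holds, K gives O(hold_position).
Premise 1 is O(¬forward_budget → ¬hold_position); contrapositively O(hold_position → forward_budget). Since O(hold_position) holds, K gives O(forward_budget).
With premise 3, O(forward_budget → run_backup), the K-axiom yields O(run_backup).
Premises 5, 7, 10, 11, 13 do not contribute to this derivation.
Hence run_backup is obligatory.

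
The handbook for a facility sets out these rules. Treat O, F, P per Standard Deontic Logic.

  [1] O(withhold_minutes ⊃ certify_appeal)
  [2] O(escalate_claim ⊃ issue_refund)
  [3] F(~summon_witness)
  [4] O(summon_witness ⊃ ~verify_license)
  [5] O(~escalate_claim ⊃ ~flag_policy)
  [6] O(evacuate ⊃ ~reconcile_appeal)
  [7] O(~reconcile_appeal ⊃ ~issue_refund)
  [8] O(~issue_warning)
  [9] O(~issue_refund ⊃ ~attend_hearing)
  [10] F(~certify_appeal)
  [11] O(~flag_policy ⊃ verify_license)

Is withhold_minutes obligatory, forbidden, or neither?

Premise 1 is O(withhold_minutes ⊃ certify_appeal); even if O(certify_appeal) held, inferring O(withhold_minutes) would be affirming the consequent — invalid.
No premise or chain of K-axiom applications forces O(withhold_minutes), and none forces O(~withhold_minutes). So withhold_minutes is neither obligatory nor forbidden under these norms.

Neither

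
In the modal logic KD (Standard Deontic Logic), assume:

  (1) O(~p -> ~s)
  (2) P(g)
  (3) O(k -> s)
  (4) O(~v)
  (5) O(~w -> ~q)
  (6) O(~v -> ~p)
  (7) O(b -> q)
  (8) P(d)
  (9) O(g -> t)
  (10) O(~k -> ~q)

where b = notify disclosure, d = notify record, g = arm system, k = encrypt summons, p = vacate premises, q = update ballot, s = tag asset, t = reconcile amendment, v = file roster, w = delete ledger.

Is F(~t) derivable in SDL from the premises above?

No

Premise 9 is O(g -> t), but O(g) is not derivable from the premises (the permission P(g) asserts only ~O(~g), not O(g)), so it does not yield O(t).
No other premise forces O(t). An ideal world satisfying every premise can still have ~t true, so F(~t) is not derivable.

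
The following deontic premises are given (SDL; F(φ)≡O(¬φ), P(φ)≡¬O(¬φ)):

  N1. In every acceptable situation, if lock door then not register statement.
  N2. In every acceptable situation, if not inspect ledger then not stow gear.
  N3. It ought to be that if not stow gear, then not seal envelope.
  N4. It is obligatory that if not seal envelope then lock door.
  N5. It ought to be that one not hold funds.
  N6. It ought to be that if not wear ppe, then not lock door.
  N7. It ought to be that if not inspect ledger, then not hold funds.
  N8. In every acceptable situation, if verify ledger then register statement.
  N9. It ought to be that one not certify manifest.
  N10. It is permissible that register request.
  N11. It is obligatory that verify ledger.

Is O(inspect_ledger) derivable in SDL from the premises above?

Premise 11 gives O(verify_ledger).
With premise 8, O(verify_ledger → register_statement), the K-axiom yields O(register_statement).
Premise 1 is O(lock_door → ¬register_statement); contrapositively O(register_statement → ¬lock_door). Since O(register_statement) holds, K gives O(¬lock_door).
Premise 4 is O(¬seal_envelope → lock_door); contrapositively O(¬lock_door → seal_envelope). Since O(¬lock_door) holds, K gives O(seal_envelope).
The contrapositive of premise 3 (O(¬stow_gear → ¬seal_envelope)) is O(seal_envelope → stow_gear), and O(seal_envelope) is already established, so O(stow_gear).
Premise 2, O(¬inspect_ledger → ¬stow_gear), contraposes to O(stow_gear → inspect_ledger); with O(stow_gear) we get O(inspect_ledger).
Premises 5, 6, 7, 9, 10 do not contribute to this derivation.
So O(inspect_ledger) follows.

Yes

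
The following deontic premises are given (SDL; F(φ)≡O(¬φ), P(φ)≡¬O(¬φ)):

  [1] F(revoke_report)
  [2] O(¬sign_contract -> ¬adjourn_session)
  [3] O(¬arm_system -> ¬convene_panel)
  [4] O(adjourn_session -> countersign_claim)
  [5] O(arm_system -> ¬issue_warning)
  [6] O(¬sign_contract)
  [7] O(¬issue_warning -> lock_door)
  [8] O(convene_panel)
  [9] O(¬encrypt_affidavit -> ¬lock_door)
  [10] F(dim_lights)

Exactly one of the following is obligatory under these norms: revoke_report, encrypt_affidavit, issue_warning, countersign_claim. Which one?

Premise 8 gives O(convene_panel).
Premise 3 is O(¬arm_system -> ¬convene_panel); contrapositively O(convene_panel -> arm_system). Since O(convene_panel) holds, K gives O(arm_system).
Applying K to premise 5 (O(arm_system -> ¬issue_warning)) and O(arm_system) yields O(¬issue_warning).
Applying K to premise 7 (O(¬issue_warning -> lock_door)) and O(¬issue_warning) yields O(lock_door).
Premise 9 is O(¬encrypt_affidavit -> ¬lock_door); contrapositively O(lock_door -> encrypt_affidavit). Since O(lock_door) holds, K gives O(encrypt_affidavit).
So O(encrypt_affidavit) holds — encrypt_affidavit is obligatory. None of the other listed options is made obligatory by any chain of premises.

encrypt_affidavit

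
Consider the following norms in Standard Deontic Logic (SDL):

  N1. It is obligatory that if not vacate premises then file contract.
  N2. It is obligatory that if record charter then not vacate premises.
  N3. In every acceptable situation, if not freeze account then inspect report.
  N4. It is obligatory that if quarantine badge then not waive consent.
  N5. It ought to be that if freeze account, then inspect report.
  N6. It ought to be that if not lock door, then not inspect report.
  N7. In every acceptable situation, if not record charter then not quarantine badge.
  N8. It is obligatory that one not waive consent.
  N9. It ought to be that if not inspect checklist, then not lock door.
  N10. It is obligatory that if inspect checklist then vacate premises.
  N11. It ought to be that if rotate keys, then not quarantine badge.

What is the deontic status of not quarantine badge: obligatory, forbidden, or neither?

By case analysis on ¬freeze_account: premise 3 gives O(¬freeze_account → inspect_report) and premise 5 gives O(freeze_account → inspect_report), so O(inspect_report) either way.
The contrapositive of premise 6 (O(¬lock_door → ¬inspect_report)) is O(inspect_report → lock_door), and O(inspect_report) is already established, so O(lock_door).
Premise 9, O(¬inspect_checklist → ¬lock_door), contraposes to O(lock_door → inspect_checklist); with O(lock_door) we get O(inspect_checklist).
With premise 10, O(inspect_checklist → vacate_premises), the K-axiom yields O(vacate_premises).
Premise 2, O(record_charter → ¬vacate_premises), contraposes to O(vacate_premises → ¬record_charter); with O(vacate_premises) we get O(¬record_charter).
Premise 7 is O(¬record_charter → ¬quarantine_badge); since O(¬record_charter), deontic closure gives O(¬quarantine_badge).
Premises 1, 4, 8, 11 do not contribute to this derivation.
Hence ¬quarantine_badge is obligatory.

Obligatory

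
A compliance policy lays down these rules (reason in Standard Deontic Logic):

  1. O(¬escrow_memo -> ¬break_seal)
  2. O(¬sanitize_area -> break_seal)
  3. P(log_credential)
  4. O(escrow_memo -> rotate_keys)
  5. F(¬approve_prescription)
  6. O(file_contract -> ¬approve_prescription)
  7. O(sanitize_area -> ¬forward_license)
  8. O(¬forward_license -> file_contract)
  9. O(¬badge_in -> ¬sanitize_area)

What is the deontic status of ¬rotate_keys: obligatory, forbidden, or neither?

Forbidden

Premise 5, F(¬approve_prescription), is equivalent to O(approve_prescription).
Premise 6, O(file_contract -> ¬approve_prescription), contraposes to O(approve_prescription -> ¬file_contract); with O(approve_prescription) we get O(¬file_contract).
Premise 8 is O(¬forward_license -> file_contract); contrapositively O(¬file_contract -> forward_license). Since O(¬file_contract) holds, K gives O(forward_license).
The contrapositive of premise 7 (O(sanitize_area -> ¬forward_license)) is O(forward_license -> ¬sanitize_area), and O(forward_license) is already established, so O(¬sanitize_area).
With premise 2, O(¬sanitize_area -> break_seal), the K-axiom yields O(break_seal).
Premise 1, O(¬escrow_memo -> ¬break_seal), contraposes to O(break_seal -> escrow_memo); with O(break_seal) we get O(escrow_memo).
Applying K to premise 4 (O(escrow_memo -> rotate_keys)) and O(escrow_memo) yields O(rotate_keys).
Premises 3, 9 do not contribute to this derivation.
Thus O(rotate_keys), which is F(¬rotate_keys): ¬rotate_keys is forbidden.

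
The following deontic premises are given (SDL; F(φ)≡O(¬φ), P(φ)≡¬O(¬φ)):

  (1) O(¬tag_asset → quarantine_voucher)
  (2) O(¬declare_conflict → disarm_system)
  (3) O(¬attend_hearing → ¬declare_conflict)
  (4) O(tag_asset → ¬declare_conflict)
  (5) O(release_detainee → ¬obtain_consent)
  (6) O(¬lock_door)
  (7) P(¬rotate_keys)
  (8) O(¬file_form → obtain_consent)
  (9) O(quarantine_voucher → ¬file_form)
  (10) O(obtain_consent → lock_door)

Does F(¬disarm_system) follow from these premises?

Yes

Premise 6 gives O(¬lock_door).
Premise 10 is O(obtain_consent → lock_door); contrapositively O(¬lock_door → ¬obtain_consent). Since O(¬lock_door) holds, K gives O(¬obtain_consent).
Premise 8 is O(¬file_form → obtain_consent); contrapositively O(¬obtain_consent → file_form). Since O(¬obtain_consent) holds, K gives O(file_form).
The contrapositive of premise 9 (O(quarantine_voucher → ¬file_form)) is O(file_form → ¬quarantine_voucher), and O(file_form) is already established, so O(¬quarantine_voucher).
Premise 1 is O(¬tag_asset → quarantine_voucher); contrapositively O(¬quarantine_voucher → tag_asset). Since O(¬quarantine_voucher) holds, K gives O(tag_asset).
Applying K to premise 4 (O(tag_asset → ¬declare_conflict)) and O(tag_asset) yields O(¬declare_conflict).
With premise 2, O(¬declare_conflict → disarm_system), the K-axiom yields O(disarm_system).
Premises 3, 5, 7 do not contribute to this derivation.
So O(disarm_system) holds, i.e. F(¬disarm_system). The claim follows.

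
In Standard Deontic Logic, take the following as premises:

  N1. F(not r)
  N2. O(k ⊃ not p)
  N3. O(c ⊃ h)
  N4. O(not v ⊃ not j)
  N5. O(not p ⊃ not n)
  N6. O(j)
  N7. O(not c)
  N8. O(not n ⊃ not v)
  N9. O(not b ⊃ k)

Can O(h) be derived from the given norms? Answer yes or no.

No

Premise 3 is O(c ⊃ h), but O(c) is not derivable from the premises, so it does not yield O(h).
No other premise forces O(h). An ideal world satisfying every premise can still have h false, so O(h) is not derivable.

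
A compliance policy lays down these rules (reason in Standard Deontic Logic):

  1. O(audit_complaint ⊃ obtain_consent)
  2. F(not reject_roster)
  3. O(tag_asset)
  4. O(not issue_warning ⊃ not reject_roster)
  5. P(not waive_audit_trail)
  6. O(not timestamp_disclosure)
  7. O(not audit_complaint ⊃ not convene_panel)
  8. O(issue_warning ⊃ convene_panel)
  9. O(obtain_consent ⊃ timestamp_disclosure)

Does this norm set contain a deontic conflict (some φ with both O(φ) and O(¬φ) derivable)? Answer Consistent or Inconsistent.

Inconsistent

F(not reject_roster) at premise 2 means O(reject_roster).
Premise 4, O(not issue_warning ⊃ not reject_roster), contraposes to O(reject_roster ⊃ issue_warning); with O(reject_roster) we get O(issue_warning).
From O(issue_warning) and premise 8, O(issue_warning ⊃ convene_panel), we obtain O(convene_panel).
Premise 7, O(not audit_complaint ⊃ not convene_panel), contraposes to O(convene_panel ⊃ audit_complaint); with O(convene_panel) we get O(audit_complaint).
With premise 1, O(audit_complaint ⊃ obtain_consent), the K-axiom yields O(obtain_consent).
From O(obtain_consent) and premise 9, O(obtain_consent ⊃ timestamp_disclosure), we obtain O(timestamp_disclosure).
However, premise 6 gives O(not timestamp_disclosure).
We now have both O(timestamp_disclosure) and O(not timestamp_disclosure) — timestamp_disclosure is simultaneously obligatory and forbidden, violating the D-axiom.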